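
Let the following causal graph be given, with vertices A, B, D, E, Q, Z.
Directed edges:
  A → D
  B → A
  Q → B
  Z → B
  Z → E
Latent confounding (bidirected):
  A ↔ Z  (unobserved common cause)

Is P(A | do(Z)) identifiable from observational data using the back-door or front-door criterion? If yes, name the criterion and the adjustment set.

P(A|do(Z)): frontdoor, adjust for {B}.

desc(Z)\{Z}={A,B,D,E}; candidates ⊆ {Q}.
Z↔A: latent back-door arc(s) into Z.
size 0: {}; under {} Z still reaches {A,D} ∋ A.
size 1: {Q}; under {Q} Z still reaches {A,D} ∋ A.
Z↔A cannot be blocked by any observed set — no back-door set.
{B}: (i) intercepts every directed Z→A path; (ii) no back-door Z→{B}; (iii) {Z} blocks every back-door {B}→A. Front-door holds.
P(A|do(Z)) = Σ_{B} P(B|Z) Σ_{Z'} P(A|B,Z')P(Z').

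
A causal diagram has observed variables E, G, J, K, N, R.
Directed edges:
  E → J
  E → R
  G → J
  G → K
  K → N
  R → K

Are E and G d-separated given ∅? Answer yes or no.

Bayes-Ball from E | ∅ reaches {J,K,N,R}.
G ∉ reach(E|∅) ⇒ E ⊥ G | ∅.

Yes — E ⊥ G | ∅.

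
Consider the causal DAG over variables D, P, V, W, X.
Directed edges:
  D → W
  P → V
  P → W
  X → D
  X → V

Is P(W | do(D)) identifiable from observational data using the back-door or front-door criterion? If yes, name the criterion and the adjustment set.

desc(D)\{D}={W}; candidates ⊆ {P,V,X}.
∅: D⊥W given ∅ in G with D→· removed — back-door holds.
P(W|do(D)) = P(W|D) — no adjustment needed.

P(W|do(D)): backdoor, adjust for ∅.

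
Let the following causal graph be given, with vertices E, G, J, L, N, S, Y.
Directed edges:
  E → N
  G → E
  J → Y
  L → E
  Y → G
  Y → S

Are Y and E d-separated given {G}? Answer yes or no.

Yes — Y ⊥ E | {G}.

Bayes-Ball from Y | {G} reaches {J,S}.
E ∉ reach(Y|{G}) ⇒ Y ⊥ E | {G}.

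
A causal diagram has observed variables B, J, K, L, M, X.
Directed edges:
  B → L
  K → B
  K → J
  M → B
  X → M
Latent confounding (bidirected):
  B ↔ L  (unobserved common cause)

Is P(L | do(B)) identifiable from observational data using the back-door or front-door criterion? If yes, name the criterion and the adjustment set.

desc(B)\{B}={L}; candidates ⊆ {J,K,M,X}.
B↔L: latent back-door arc(s) into B.
size 0: {}; under {} B still reaches {J,K,L,M,X} ∋ L.
size 1: {J}, {K}, {M} …(+1); under {J} B still reaches {K,L,M,X} ∋ L.
size 2: {J,K}, {J,M}, {J,X} …(+3); under {J,K} B still reaches {L,M,X} ∋ L.
B↔L cannot be blocked by any observed set — no back-door set.
No mediator lies on a directed B→…→L path.
Neither criterion identifies P(L|do(B)) in this graph.

P(L|do(B)): not identifiable (no BD/FD set).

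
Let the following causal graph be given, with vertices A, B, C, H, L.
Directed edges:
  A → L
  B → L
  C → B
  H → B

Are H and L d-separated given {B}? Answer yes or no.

Bayes-Ball from H | {B} reaches {C}.
L ∉ reach(H|{B}) ⇒ H ⊥ L | {B}.

Yes — H ⊥ L | {B}.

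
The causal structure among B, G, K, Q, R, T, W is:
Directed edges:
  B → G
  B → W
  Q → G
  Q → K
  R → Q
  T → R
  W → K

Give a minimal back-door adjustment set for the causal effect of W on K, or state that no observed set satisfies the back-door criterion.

desc(W)\{W}={K}; candidates ⊆ {B,G,Q,R,T}.
∅: W⊥K given ∅ in G with W→· removed — back-door holds.

W→K: minimal back-door set ∅.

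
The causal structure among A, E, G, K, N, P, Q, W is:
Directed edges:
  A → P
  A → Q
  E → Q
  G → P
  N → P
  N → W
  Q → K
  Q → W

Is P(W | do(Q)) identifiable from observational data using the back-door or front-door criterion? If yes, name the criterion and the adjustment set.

desc(Q)\{Q}={K,W}; candidates ⊆ {A,E,G,N,P}.
∅: Q⊥W given ∅ in G with Q→· removed — back-door holds.
P(W|do(Q)) = P(W|Q) — no adjustment needed.

P(W|do(Q)): backdoor, adjust for ∅.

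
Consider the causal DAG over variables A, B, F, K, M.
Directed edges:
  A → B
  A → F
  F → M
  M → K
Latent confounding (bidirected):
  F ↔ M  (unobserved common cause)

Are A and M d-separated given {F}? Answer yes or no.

No — A and M are d-connected given {F}.

Bayes-Ball from A | {F} reaches {B,K,M}.
M ∈ reach(A|{F}) ⇒ A ⊥̸ M | {F}.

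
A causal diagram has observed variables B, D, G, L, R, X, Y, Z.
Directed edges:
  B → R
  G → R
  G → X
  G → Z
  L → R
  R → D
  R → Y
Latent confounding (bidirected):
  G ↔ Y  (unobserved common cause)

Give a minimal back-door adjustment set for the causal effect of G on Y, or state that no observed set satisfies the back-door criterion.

G→Y: no observed back-door set.

desc(G)\{G}={D,R,X,Y,Z}; candidates ⊆ {B,L}.
G↔Y: latent back-door arc(s) into G.
size 0: {}; under {} G still reaches {Y} ∋ Y.
size 1: {B}, {L}; under {B} G still reaches {Y} ∋ Y.
size 2: {B,L}; under {B,L} G still reaches {Y} ∋ Y.
G↔Y cannot be blocked by any observed set — no back-door set.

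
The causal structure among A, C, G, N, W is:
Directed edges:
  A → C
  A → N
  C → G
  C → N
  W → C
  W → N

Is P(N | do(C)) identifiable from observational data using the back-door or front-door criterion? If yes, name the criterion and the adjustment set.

desc(C)\{C}={G,N}; candidates ⊆ {A,W}.
size 0: {}; under {} C still reaches {A,N,W} ∋ N.
size 1: {A}, {W}; under {A} C still reaches {N,W} ∋ N.
{A,W}: C⊥N given {A,W} in G with C→· removed — back-door holds.
P(N|do(C)) = Σ_{A,W} P(N|C,A,W)·P(A,W).

P(N|do(C)): backdoor, adjust for {A, W}.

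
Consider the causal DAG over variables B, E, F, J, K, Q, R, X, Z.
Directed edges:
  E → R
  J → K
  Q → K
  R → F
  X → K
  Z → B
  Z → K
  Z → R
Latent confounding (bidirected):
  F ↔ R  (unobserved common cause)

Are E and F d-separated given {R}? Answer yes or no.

Bayes-Ball from E | {R} reaches {B,F,K,Z}.
F ∈ reach(E|{R}) ⇒ E ⊥̸ F | {R}.

No — E and F are d-connected given {R}.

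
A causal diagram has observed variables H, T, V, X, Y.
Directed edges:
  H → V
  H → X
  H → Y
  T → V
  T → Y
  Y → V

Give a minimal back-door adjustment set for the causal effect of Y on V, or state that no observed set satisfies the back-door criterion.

desc(Y)\{Y}={V}; candidates ⊆ {H,T,X}.
size 0: {}; under {} Y still reaches {H,T,V,X} ∋ V.
size 1: {H}, {T}, {X}; under {H} Y still reaches {T,V} ∋ V.
{H,T}: Y⊥V given {H,T} in G with Y→· removed — back-door holds.

Y→V: minimal back-door set {H, T}.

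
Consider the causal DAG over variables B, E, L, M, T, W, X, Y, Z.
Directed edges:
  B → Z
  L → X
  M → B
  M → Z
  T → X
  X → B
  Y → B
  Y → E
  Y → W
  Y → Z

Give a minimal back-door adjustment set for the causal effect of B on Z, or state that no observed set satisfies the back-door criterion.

desc(B)\{B}={Z}; candidates ⊆ {E,L,M,T,W,X,Y}.
size 0: {}; under {} B still reaches {E,L,M,T,W,X,Y,Z} ∋ Z.
size 1: {E}, {L}, {M} …(+4); under {E} B still reaches {L,M,T,W,X,Y,Z} ∋ Z.
{M,Y}: B⊥Z given {M,Y} in G with B→· removed — back-door holds.

B→Z: minimal back-door set {M, Y}.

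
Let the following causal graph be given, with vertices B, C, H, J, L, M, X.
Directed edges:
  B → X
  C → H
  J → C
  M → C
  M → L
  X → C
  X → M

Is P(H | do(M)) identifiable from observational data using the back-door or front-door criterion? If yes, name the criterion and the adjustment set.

P(H|do(M)): backdoor, adjust for {X}.

desc(M)\{M}={C,H,L}; candidates ⊆ {B,J,X}.
size 0: {}; under {} M still reaches {B,C,H,X} ∋ H.
{X}: M⊥H given {X} in G with M→· removed — back-door holds.
P(H|do(M)) = Σ_{X} P(H|M,X)·P(X).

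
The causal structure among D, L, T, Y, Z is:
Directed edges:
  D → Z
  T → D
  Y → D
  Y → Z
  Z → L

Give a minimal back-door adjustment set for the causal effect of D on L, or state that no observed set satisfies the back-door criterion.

D→L: minimal back-door set {Y}.

desc(D)\{D}={L,Z}; candidates ⊆ {T,Y}.
size 0: {}; under {} D still reaches {L,T,Y,Z} ∋ L.
{Y}: D⊥L given {Y} in G with D→· removed — back-door holds.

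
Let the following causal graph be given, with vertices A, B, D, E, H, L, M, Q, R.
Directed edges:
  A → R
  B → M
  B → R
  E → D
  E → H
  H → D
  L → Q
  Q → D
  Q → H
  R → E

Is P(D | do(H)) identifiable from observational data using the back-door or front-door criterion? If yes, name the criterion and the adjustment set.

P(D|do(H)): backdoor, adjust for {E, Q}.

desc(H)\{H}={D}; candidates ⊆ {A,B,E,L,M,Q,R}.
size 0: {}; under {} H still reaches {A,B,D,E,L,M,Q,R} ∋ D.
size 1: {A}, {B}, {E} …(+4); under {A} H still reaches {B,D,E,L,M,Q,R} ∋ D.
{E,Q}: H⊥D given {E,Q} in G with H→· removed — back-door holds.
P(D|do(H)) = Σ_{E,Q} P(D|H,E,Q)·P(E,Q).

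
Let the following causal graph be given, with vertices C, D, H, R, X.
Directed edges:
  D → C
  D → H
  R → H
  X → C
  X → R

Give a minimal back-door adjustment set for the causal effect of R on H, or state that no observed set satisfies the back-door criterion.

desc(R)\{R}={H}; candidates ⊆ {C,D,X}.
∅: R⊥H given ∅ in G with R→· removed — back-door holds.

R→H: minimal back-door set ∅.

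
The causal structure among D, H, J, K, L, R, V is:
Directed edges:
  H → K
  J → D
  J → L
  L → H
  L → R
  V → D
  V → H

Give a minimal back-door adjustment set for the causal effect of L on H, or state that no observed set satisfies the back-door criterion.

desc(L)\{L}={H,K,R}; candidates ⊆ {D,J,V}.
∅: L⊥H given ∅ in G with L→· removed — back-door holds.

L→H: minimal back-door set ∅.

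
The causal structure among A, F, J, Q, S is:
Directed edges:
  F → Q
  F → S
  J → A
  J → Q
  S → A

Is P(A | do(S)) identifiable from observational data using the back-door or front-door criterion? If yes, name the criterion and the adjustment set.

P(A|do(S)): backdoor, adjust for ∅.

desc(S)\{S}={A}; candidates ⊆ {F,J,Q}.
∅: S⊥A given ∅ in G with S→· removed — back-door holds.
P(A|do(S)) = P(A|S) — no adjustment needed.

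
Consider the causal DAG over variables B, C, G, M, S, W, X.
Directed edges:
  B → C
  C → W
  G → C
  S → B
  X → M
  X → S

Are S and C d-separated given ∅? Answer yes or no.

Bayes-Ball from S | ∅ reaches {B,C,M,W,X}.
C ∈ reach(S|∅) ⇒ S ⊥̸ C | ∅.

No — S and C are d-connected given ∅.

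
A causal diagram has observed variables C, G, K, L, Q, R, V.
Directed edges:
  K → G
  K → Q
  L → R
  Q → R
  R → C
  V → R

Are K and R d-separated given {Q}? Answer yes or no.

Yes — K ⊥ R | {Q}.

Bayes-Ball from K | {Q} reaches {G}.
R ∉ reach(K|{Q}) ⇒ K ⊥ R | {Q}.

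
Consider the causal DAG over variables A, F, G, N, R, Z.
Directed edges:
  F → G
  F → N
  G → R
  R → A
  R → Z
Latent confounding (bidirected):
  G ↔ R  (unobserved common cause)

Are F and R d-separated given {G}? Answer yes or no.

Bayes-Ball from F | {G} reaches {A,N,R,Z}.
R ∈ reach(F|{G}) ⇒ F ⊥̸ R | {G}.

No — F and R are d-connected given {G}.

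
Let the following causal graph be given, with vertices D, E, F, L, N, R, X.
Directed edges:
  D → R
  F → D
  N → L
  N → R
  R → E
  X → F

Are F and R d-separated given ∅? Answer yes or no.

No — F and R are d-connected given ∅.

Bayes-Ball from F | ∅ reaches {D,E,R,X}.
R ∈ reach(F|∅) ⇒ F ⊥̸ R | ∅.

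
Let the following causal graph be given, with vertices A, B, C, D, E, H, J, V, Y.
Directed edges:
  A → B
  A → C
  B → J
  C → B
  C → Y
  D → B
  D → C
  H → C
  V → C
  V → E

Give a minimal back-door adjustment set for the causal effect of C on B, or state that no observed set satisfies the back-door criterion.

C→B: minimal back-door set {A, D}.

desc(C)\{C}={B,J,Y}; candidates ⊆ {A,D,E,H,V}.
size 0: {}; under {} C still reaches {A,B,D,E,H,J,V} ∋ B.
size 1: {A}, {D}, {E} …(+2); under {A} C still reaches {B,D,E,H,J,V} ∋ B.
{A,D}: C⊥B given {A,D} in G with C→· removed — back-door holds.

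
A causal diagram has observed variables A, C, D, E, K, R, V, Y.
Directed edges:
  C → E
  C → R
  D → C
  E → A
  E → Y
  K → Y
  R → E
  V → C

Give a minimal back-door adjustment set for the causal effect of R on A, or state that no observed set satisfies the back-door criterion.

desc(R)\{R}={A,E,Y}; candidates ⊆ {C,D,K,V}.
size 0: {}; under {} R still reaches {A,C,D,E,V,Y} ∋ A.
{C}: R⊥A given {C} in G with R→· removed — back-door holds.

R→A: minimal back-door set {C}.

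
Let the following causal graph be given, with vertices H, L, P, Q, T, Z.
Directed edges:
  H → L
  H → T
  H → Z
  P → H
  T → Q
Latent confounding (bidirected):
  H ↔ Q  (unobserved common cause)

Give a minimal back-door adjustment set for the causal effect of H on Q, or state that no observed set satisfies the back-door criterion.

H→Q: no observed back-door set.

desc(H)\{H}={L,Q,T,Z}; candidates ⊆ {P}.
H↔Q: latent back-door arc(s) into H.
size 0: {}; under {} H still reaches {P,Q} ∋ Q.
size 1: {P}; under {P} H still reaches {Q} ∋ Q.
H↔Q cannot be blocked by any observed set — no back-door set.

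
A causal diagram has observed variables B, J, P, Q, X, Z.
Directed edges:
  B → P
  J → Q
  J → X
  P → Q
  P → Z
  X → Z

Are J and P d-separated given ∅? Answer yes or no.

Bayes-Ball from J | ∅ reaches {Q,X,Z}.
P ∉ reach(J|∅) ⇒ J ⊥ P | ∅.

Yes — J ⊥ P | ∅.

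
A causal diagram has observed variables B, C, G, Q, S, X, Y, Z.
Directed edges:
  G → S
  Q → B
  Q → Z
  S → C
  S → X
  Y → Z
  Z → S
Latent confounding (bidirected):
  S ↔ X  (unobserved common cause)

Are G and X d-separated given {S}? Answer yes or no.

No — G and X are d-connected given {S}.

Bayes-Ball from G | {S} reaches {B,Q,X,Y,Z}.
X ∈ reach(G|{S}) ⇒ G ⊥̸ X | {S}.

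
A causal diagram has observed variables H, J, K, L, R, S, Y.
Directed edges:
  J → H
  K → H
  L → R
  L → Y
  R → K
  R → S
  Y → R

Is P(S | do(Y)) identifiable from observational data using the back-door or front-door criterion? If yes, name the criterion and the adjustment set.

P(S|do(Y)): backdoor, adjust for {L}.

desc(Y)\{Y}={H,K,R,S}; candidates ⊆ {J,L}.
size 0: {}; under {} Y still reaches {H,K,L,R,S} ∋ S.
{L}: Y⊥S given {L} in G with Y→· removed — back-door holds.
P(S|do(Y)) = Σ_{L} P(S|Y,L)·P(L).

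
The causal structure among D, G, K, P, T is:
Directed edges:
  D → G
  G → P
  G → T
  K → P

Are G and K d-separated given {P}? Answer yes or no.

No — G and K are d-connected given {P}.

Bayes-Ball from G | {P} reaches {D,K,T}.
K ∈ reach(G|{P}) ⇒ G ⊥̸ K | {P}.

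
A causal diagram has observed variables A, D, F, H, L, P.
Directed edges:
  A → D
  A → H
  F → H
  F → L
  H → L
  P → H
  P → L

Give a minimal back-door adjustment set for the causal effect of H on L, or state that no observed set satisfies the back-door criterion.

desc(H)\{H}={L}; candidates ⊆ {A,D,F,P}.
size 0: {}; under {} H still reaches {A,D,F,L,P} ∋ L.
size 1: {A}, {D}, {F} …(+1); under {A} H still reaches {F,L,P} ∋ L.
{F,P}: H⊥L given {F,P} in G with H→· removed — back-door holds.

H→L: minimal back-door set {F, P}.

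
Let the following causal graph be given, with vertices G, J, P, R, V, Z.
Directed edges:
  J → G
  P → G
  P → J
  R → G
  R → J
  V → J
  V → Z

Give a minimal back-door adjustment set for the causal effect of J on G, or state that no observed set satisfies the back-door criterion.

J→G: minimal back-door set {P, R}.

desc(J)\{J}={G}; candidates ⊆ {P,R,V,Z}.
size 0: {}; under {} J still reaches {G,P,R,V,Z} ∋ G.
size 1: {P}, {R}, {V} …(+1); under {P} J still reaches {G,R,V,Z} ∋ G.
{P,R}: J⊥G given {P,R} in G with J→· removed — back-door holds.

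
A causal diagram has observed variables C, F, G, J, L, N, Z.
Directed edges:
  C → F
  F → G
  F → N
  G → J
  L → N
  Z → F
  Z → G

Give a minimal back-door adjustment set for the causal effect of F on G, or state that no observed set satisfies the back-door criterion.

desc(F)\{F}={G,J,N}; candidates ⊆ {C,L,Z}.
size 0: {}; under {} F still reaches {C,G,J,Z} ∋ G.
{Z}: F⊥G given {Z} in G with F→· removed — back-door holds.

F→G: minimal back-door set {Z}.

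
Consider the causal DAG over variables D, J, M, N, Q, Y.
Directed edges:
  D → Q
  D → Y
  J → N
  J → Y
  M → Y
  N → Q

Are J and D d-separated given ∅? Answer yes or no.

Bayes-Ball from J | ∅ reaches {N,Q,Y}.
D ∉ reach(J|∅) ⇒ J ⊥ D | ∅.

Yes — J ⊥ D | ∅.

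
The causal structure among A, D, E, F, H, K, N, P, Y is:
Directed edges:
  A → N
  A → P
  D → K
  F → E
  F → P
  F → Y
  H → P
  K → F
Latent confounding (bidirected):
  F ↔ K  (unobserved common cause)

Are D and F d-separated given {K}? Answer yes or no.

Bayes-Ball from D | {K} reaches {E,F,P,Y}.
F ∈ reach(D|{K}) ⇒ D ⊥̸ F | {K}.

No — D and F are d-connected given {K}.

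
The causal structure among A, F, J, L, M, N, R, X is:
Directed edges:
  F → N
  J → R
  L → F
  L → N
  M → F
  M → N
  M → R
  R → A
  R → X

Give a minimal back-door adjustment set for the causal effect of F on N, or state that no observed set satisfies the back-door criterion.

desc(F)\{F}={N}; candidates ⊆ {A,J,L,M,R,X}.
size 0: {}; under {} F still reaches {A,L,M,N,R,X} ∋ N.
size 1: {A}, {J}, {L} …(+3); under {A} F still reaches {J,L,M,N,R,X} ∋ N.
{L,M}: F⊥N given {L,M} in G with F→· removed — back-door holds.

F→N: minimal back-door set {L, M}.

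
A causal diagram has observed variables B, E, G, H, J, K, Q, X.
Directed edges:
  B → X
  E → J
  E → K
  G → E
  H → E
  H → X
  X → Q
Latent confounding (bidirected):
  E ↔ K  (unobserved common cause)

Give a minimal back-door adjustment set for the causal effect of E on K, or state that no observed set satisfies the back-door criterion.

E→K: no observed back-door set.

desc(E)\{E}={J,K}; candidates ⊆ {B,G,H,Q,X}.
E↔K: latent back-door arc(s) into E.
size 0: {}; under {} E still reaches {G,H,K,Q,X} ∋ K.
size 1: {B}, {G}, {H} …(+2); under {B} E still reaches {G,H,K,Q,X} ∋ K.
size 2: {B,G}, {B,H}, {B,Q} …(+7); under {B,G} E still reaches {H,K,Q,X} ∋ K.
E↔K cannot be blocked by any observed set — no back-door set.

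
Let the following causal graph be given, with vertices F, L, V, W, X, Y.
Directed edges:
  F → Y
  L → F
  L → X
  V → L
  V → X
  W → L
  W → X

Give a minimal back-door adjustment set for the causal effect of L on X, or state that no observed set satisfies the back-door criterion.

L→X: minimal back-door set {V, W}.

desc(L)\{L}={F,X,Y}; candidates ⊆ {V,W}.
size 0: {}; under {} L still reaches {V,W,X} ∋ X.
size 1: {V}, {W}; under {V} L still reaches {W,X} ∋ X.
{V,W}: L⊥X given {V,W} in G with L→· removed — back-door holds.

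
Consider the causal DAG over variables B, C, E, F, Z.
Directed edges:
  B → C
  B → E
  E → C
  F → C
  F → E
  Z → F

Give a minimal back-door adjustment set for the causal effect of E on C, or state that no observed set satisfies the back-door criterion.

E→C: minimal back-door set {B, F}.

desc(E)\{E}={C}; candidates ⊆ {B,F,Z}.
size 0: {}; under {} E still reaches {B,C,F,Z} ∋ C.
size 1: {B}, {F}, {Z}; under {B} E still reaches {C,F,Z} ∋ C.
{B,F}: E⊥C given {B,F} in G with E→· removed — back-door holds.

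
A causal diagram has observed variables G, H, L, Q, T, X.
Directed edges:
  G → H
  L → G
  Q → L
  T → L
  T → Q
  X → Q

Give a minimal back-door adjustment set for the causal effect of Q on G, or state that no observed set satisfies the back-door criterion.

desc(Q)\{Q}={G,H,L}; candidates ⊆ {T,X}.
size 0: {}; under {} Q still reaches {G,H,L,T,X} ∋ G.
{T}: Q⊥G given {T} in G with Q→· removed — back-door holds.

Q→G: minimal back-door set {T}.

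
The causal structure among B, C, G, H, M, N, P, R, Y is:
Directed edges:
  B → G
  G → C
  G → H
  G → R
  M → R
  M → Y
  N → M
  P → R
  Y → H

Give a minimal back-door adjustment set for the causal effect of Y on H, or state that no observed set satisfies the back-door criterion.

Y→H: minimal back-door set ∅.

desc(Y)\{Y}={H}; candidates ⊆ {B,C,G,M,N,P,R}.
∅: Y⊥H given ∅ in G with Y→· removed — back-door holds.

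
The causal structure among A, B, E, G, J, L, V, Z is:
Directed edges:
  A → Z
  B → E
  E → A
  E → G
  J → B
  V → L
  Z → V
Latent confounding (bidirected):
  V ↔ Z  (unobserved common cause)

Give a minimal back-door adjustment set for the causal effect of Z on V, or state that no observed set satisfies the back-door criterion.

desc(Z)\{Z}={L,V}; candidates ⊆ {A,B,E,G,J}.
Z↔V: latent back-door arc(s) into Z.
size 0: {}; under {} Z still reaches {A,B,E,G,J,L,V} ∋ V.
size 1: {A}, {B}, {E} …(+2); under {A} Z still reaches {L,V} ∋ V.
size 2: {A,B}, {A,E}, {A,G} …(+7); under {A,B} Z still reaches {L,V} ∋ V.
Z↔V cannot be blocked by any observed set — no back-door set.

Z→V: no observed back-door set.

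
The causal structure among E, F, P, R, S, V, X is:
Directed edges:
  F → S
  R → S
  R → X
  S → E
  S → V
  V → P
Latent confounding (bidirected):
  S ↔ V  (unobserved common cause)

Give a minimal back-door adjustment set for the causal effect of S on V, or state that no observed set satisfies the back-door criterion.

desc(S)\{S}={E,P,V}; candidates ⊆ {F,R,X}.
S↔V: latent back-door arc(s) into S.
size 0: {}; under {} S still reaches {F,P,R,V,X} ∋ V.
size 1: {F}, {R}, {X}; under {F} S still reaches {P,R,V,X} ∋ V.
size 2: {F,R}, {F,X}, {R,X}; under {F,R} S still reaches {P,V} ∋ V.
S↔V cannot be blocked by any observed set — no back-door set.

S→V: no observed back-door set.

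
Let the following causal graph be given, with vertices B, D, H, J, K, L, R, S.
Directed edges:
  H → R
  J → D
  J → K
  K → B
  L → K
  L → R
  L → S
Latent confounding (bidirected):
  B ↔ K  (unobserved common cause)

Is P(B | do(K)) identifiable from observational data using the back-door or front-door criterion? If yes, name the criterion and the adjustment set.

desc(K)\{K}={B}; candidates ⊆ {D,H,J,L,R,S}.
K↔B: latent back-door arc(s) into K.
size 0: {}; under {} K still reaches {B,D,J,L,R,S} ∋ B.
size 1: {D}, {H}, {J} …(+3); under {D} K still reaches {B,J,L,R,S} ∋ B.
size 2: {D,H}, {D,J}, {D,L} …(+12); under {D,H} K still reaches {B,J,L,R,S} ∋ B.
K↔B cannot be blocked by any observed set — no back-door set.
No mediator lies on a directed K→…→B path.
Neither criterion identifies P(B|do(K)) in this graph.

P(B|do(K)): not identifiable (no BD/FD set).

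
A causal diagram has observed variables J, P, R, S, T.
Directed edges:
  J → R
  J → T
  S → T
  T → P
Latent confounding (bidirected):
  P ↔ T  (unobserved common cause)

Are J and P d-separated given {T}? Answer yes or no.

Bayes-Ball from J | {T} reaches {P,R,S}.
P ∈ reach(J|{T}) ⇒ J ⊥̸ P | {T}.

No — J and P are d-connected given {T}.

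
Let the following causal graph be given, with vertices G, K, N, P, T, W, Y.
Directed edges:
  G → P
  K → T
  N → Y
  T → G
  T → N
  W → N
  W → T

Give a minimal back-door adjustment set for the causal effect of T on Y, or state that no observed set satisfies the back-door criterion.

T→Y: minimal back-door set {W}.

desc(T)\{T}={G,N,P,Y}; candidates ⊆ {K,W}.
size 0: {}; under {} T still reaches {K,N,W,Y} ∋ Y.
{W}: T⊥Y given {W} in G with T→· removed — back-door holds.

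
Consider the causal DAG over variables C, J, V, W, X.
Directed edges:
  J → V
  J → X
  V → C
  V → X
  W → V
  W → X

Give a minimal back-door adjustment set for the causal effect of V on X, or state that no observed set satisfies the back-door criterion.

desc(V)\{V}={C,X}; candidates ⊆ {J,W}.
size 0: {}; under {} V still reaches {J,W,X} ∋ X.
size 1: {J}, {W}; under {J} V still reaches {W,X} ∋ X.
{J,W}: V⊥X given {J,W} in G with V→· removed — back-door holds.

V→X: minimal back-door set {J, W}.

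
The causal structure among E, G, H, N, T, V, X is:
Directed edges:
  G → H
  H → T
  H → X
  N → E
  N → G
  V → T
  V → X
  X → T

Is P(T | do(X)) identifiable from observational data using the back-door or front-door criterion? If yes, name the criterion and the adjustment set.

desc(X)\{X}={T}; candidates ⊆ {E,G,H,N,V}.
size 0: {}; under {} X still reaches {E,G,H,N,T,V} ∋ T.
size 1: {E}, {G}, {H} …(+2); under {E} X still reaches {G,H,N,T,V} ∋ T.
{H,V}: X⊥T given {H,V} in G with X→· removed — back-door holds.
P(T|do(X)) = Σ_{H,V} P(T|X,H,V)·P(H,V).

P(T|do(X)): backdoor, adjust for {H, V}.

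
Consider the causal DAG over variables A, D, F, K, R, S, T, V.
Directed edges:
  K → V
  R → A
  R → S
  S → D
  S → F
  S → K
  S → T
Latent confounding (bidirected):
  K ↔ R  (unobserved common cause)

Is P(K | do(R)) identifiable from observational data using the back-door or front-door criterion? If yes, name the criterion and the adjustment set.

P(K|do(R)): frontdoor, adjust for {S}.

desc(R)\{R}={A,D,F,K,S,T,V}; candidates ⊆ {—}.
R↔K: latent back-door arc(s) into R.
size 0: {}; under {} R still reaches {K,V} ∋ K.
R↔K cannot be blocked by any observed set — no back-door set.
{S}: (i) intercepts every directed R→K path; (ii) no back-door R→{S}; (iii) {R} blocks every back-door {S}→K. Front-door holds.
P(K|do(R)) = Σ_{S} P(S|R) Σ_{R'} P(K|S,R')P(R').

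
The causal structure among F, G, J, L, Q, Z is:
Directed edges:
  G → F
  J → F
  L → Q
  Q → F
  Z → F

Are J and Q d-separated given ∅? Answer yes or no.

Yes — J ⊥ Q | ∅.

Bayes-Ball from J | ∅ reaches {F}.
Q ∉ reach(J|∅) ⇒ J ⊥ Q | ∅.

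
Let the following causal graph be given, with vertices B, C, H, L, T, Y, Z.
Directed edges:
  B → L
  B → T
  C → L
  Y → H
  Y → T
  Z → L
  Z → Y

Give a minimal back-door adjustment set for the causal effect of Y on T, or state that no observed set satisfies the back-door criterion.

Y→T: minimal back-door set ∅.

desc(Y)\{Y}={H,T}; candidates ⊆ {B,C,L,Z}.
∅: Y⊥T given ∅ in G with Y→· removed — back-door holds.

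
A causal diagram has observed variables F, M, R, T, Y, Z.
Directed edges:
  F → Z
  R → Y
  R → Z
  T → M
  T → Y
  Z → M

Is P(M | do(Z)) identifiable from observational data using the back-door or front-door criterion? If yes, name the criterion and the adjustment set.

desc(Z)\{Z}={M}; candidates ⊆ {F,R,T,Y}.
∅: Z⊥M given ∅ in G with Z→· removed — back-door holds.
P(M|do(Z)) = P(M|Z) — no adjustment needed.

P(M|do(Z)): backdoor, adjust for ∅.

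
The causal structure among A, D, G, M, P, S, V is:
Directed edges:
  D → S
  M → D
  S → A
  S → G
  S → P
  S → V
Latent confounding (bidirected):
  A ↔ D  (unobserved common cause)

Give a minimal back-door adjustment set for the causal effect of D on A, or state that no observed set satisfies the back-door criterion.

D→A: no observed back-door set.

desc(D)\{D}={A,G,P,S,V}; candidates ⊆ {M}.
D↔A: latent back-door arc(s) into D.
size 0: {}; under {} D still reaches {A,M} ∋ A.
size 1: {M}; under {M} D still reaches {A} ∋ A.
D↔A cannot be blocked by any observed set — no back-door set.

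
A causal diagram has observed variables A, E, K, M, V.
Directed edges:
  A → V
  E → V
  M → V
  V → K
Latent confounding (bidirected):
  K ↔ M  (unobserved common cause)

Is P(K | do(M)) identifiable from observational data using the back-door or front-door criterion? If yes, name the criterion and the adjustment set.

desc(M)\{M}={K,V}; candidates ⊆ {A,E}.
M↔K: latent back-door arc(s) into M.
size 0: {}; under {} M still reaches {K} ∋ K.
size 1: {A}, {E}; under {A} M still reaches {K} ∋ K.
size 2: {A,E}; under {A,E} M still reaches {K} ∋ K.
M↔K cannot be blocked by any observed set — no back-door set.
{V}: (i) intercepts every directed M→K path; (ii) no back-door M→{V}; (iii) {M} blocks every back-door {V}→K. Front-door holds.
P(K|do(M)) = Σ_{V} P(V|M) Σ_{M'} P(K|V,M')P(M').

P(K|do(M)): frontdoor, adjust for {V}.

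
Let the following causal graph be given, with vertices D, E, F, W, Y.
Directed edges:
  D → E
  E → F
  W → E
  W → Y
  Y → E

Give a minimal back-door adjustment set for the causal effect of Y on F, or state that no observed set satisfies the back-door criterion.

desc(Y)\{Y}={E,F}; candidates ⊆ {D,W}.
size 0: {}; under {} Y still reaches {E,F,W} ∋ F.
{W}: Y⊥F given {W} in G with Y→· removed — back-door holds.

Y→F: minimal back-door set {W}.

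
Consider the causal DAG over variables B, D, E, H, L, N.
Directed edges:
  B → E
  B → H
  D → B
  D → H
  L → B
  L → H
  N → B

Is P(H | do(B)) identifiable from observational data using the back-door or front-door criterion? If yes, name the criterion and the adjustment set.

P(H|do(B)): backdoor, adjust for {D, L}.

desc(B)\{B}={E,H}; candidates ⊆ {D,L,N}.
size 0: {}; under {} B still reaches {D,H,L,N} ∋ H.
size 1: {D}, {L}, {N}; under {D} B still reaches {H,L,N} ∋ H.
{D,L}: B⊥H given {D,L} in G with B→· removed — back-door holds.
P(H|do(B)) = Σ_{D,L} P(H|B,D,L)·P(D,L).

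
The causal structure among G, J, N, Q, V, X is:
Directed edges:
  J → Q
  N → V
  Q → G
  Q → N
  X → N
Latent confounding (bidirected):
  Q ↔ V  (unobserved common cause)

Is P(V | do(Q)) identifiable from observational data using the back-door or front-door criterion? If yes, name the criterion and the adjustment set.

P(V|do(Q)): frontdoor, adjust for {N}.

desc(Q)\{Q}={G,N,V}; candidates ⊆ {J,X}.
Q↔V: latent back-door arc(s) into Q.
size 0: {}; under {} Q still reaches {J,V} ∋ V.
size 1: {J}, {X}; under {J} Q still reaches {V} ∋ V.
size 2: {J,X}; under {J,X} Q still reaches {V} ∋ V.
Q↔V cannot be blocked by any observed set — no back-door set.
{N}: (i) intercepts every directed Q→V path; (ii) no back-door Q→{N}; (iii) {Q} blocks every back-door {N}→V. Front-door holds.
P(V|do(Q)) = Σ_{N} P(N|Q) Σ_{Q'} P(V|N,Q')P(Q').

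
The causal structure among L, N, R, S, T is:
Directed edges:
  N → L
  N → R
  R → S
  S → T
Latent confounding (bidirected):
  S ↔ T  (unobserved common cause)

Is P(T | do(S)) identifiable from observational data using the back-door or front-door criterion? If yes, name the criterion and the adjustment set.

desc(S)\{S}={T}; candidates ⊆ {L,N,R}.
S↔T: latent back-door arc(s) into S.
size 0: {}; under {} S still reaches {L,N,R,T} ∋ T.
size 1: {L}, {N}, {R}; under {L} S still reaches {N,R,T} ∋ T.
size 2: {L,N}, {L,R}, {N,R}; under {L,N} S still reaches {R,T} ∋ T.
S↔T cannot be blocked by any observed set — no back-door set.
No mediator lies on a directed S→…→T path.
Neither criterion identifies P(T|do(S)) in this graph.

P(T|do(S)): not identifiable (no BD/FD set).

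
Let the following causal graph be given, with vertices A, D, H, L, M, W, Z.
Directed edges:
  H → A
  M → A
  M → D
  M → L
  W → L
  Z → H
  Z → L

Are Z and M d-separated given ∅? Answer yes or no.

Bayes-Ball from Z | ∅ reaches {A,H,L}.
M ∉ reach(Z|∅) ⇒ Z ⊥ M | ∅.

Yes — Z ⊥ M | ∅.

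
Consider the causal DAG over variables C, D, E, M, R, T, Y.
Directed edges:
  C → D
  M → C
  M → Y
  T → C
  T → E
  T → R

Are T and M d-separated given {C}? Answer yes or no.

Bayes-Ball from T | {C} reaches {E,M,R,Y}.
M ∈ reach(T|{C}) ⇒ T ⊥̸ M | {C}.

No — T and M are d-connected given {C}.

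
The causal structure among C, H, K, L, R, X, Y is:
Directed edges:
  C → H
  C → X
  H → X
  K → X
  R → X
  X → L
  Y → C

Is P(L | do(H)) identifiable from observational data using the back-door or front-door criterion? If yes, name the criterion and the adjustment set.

P(L|do(H)): backdoor, adjust for {C}.

desc(H)\{H}={L,X}; candidates ⊆ {C,K,R,Y}.
size 0: {}; under {} H still reaches {C,L,X,Y} ∋ L.
{C}: H⊥L given {C} in G with H→· removed — back-door holds.
P(L|do(H)) = Σ_{C} P(L|H,C)·P(C).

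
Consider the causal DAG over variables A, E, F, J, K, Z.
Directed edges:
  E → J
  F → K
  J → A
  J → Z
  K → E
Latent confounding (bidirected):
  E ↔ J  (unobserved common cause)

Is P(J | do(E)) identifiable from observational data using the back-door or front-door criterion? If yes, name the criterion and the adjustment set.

desc(E)\{E}={A,J,Z}; candidates ⊆ {F,K}.
E↔J: latent back-door arc(s) into E.
size 0: {}; under {} E still reaches {A,F,J,K,Z} ∋ J.
size 1: {F}, {K}; under {F} E still reaches {A,J,K,Z} ∋ J.
size 2: {F,K}; under {F,K} E still reaches {A,J,Z} ∋ J.
E↔J cannot be blocked by any observed set — no back-door set.
No mediator lies on a directed E→…→J path.
Neither criterion identifies P(J|do(E)) in this graph.

P(J|do(E)): not identifiable (no BD/FD set).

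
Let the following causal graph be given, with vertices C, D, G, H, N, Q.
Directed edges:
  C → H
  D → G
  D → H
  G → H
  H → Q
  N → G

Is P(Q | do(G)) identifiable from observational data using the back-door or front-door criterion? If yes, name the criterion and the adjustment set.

desc(G)\{G}={H,Q}; candidates ⊆ {C,D,N}.
size 0: {}; under {} G still reaches {D,H,N,Q} ∋ Q.
{D}: G⊥Q given {D} in G with G→· removed — back-door holds.
P(Q|do(G)) = Σ_{D} P(Q|G,D)·P(D).

P(Q|do(G)): backdoor, adjust for {D}.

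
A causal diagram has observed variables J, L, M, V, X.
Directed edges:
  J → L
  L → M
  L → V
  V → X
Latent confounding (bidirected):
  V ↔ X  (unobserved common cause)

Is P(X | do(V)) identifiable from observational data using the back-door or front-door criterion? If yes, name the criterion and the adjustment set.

P(X|do(V)): not identifiable (no BD/FD set).

desc(V)\{V}={X}; candidates ⊆ {J,L,M}.
V↔X: latent back-door arc(s) into V.
size 0: {}; under {} V still reaches {J,L,M,X} ∋ X.
size 1: {J}, {L}, {M}; under {J} V still reaches {L,M,X} ∋ X.
size 2: {J,L}, {J,M}, {L,M}; under {J,L} V still reaches {X} ∋ X.
V↔X cannot be blocked by any observed set — no back-door set.
No mediator lies on a directed V→…→X path.
Neither criterion identifies P(X|do(V)) in this graph.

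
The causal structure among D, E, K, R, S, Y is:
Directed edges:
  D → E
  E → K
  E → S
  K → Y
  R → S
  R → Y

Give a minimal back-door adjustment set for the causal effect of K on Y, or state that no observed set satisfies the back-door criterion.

desc(K)\{K}={Y}; candidates ⊆ {D,E,R,S}.
∅: K⊥Y given ∅ in G with K→· removed — back-door holds.

K→Y: minimal back-door set ∅.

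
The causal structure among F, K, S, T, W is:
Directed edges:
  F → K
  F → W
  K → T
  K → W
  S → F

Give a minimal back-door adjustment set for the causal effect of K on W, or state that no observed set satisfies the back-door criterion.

K→W: minimal back-door set {F}.

desc(K)\{K}={T,W}; candidates ⊆ {F,S}.
size 0: {}; under {} K still reaches {F,S,W} ∋ W.
{F}: K⊥W given {F} in G with K→· removed — back-door holds.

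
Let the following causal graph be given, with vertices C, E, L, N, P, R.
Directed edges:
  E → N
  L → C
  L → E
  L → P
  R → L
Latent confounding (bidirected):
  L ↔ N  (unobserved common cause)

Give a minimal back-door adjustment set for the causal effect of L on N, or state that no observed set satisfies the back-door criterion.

desc(L)\{L}={C,E,N,P}; candidates ⊆ {R}.
L↔N: latent back-door arc(s) into L.
size 0: {}; under {} L still reaches {N,R} ∋ N.
size 1: {R}; under {R} L still reaches {N} ∋ N.
L↔N cannot be blocked by any observed set — no back-door set.

L→N: no observed back-door set.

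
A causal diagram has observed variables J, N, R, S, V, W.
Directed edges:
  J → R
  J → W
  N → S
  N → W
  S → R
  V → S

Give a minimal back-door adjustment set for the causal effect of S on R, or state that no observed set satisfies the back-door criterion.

desc(S)\{S}={R}; candidates ⊆ {J,N,V,W}.
∅: S⊥R given ∅ in G with S→· removed — back-door holds.

S→R: minimal back-door set ∅.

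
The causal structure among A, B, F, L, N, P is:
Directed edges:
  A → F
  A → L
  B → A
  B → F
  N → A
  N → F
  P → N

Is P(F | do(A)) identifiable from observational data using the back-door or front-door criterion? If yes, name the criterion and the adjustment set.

desc(A)\{A}={F,L}; candidates ⊆ {B,N,P}.
size 0: {}; under {} A still reaches {B,F,N,P} ∋ F.
size 1: {B}, {N}, {P}; under {B} A still reaches {F,N,P} ∋ F.
{B,N}: A⊥F given {B,N} in G with A→· removed — back-door holds.
P(F|do(A)) = Σ_{B,N} P(F|A,B,N)·P(B,N).

P(F|do(A)): backdoor, adjust for {B, N}.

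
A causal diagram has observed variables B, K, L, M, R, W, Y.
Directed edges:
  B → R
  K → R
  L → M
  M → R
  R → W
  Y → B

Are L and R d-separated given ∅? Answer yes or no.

Bayes-Ball from L | ∅ reaches {M,R,W}.
R ∈ reach(L|∅) ⇒ L ⊥̸ R | ∅.

No — L and R are d-connected given ∅.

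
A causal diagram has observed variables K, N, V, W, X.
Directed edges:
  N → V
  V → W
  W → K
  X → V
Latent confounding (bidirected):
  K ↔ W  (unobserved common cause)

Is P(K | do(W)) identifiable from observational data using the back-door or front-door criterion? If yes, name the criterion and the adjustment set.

P(K|do(W)): not identifiable (no BD/FD set).

desc(W)\{W}={K}; candidates ⊆ {N,V,X}.
W↔K: latent back-door arc(s) into W.
size 0: {}; under {} W still reaches {K,N,V,X} ∋ K.
size 1: {N}, {V}, {X}; under {N} W still reaches {K,V,X} ∋ K.
size 2: {N,V}, {N,X}, {V,X}; under {N,V} W still reaches {K} ∋ K.
W↔K cannot be blocked by any observed set — no back-door set.
No mediator lies on a directed W→…→K path.
Neither criterion identifies P(K|do(W)) in this graph.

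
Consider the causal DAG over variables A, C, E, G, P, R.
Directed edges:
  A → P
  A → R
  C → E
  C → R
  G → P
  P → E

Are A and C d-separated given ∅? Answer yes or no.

Bayes-Ball from A | ∅ reaches {E,P,R}.
C ∉ reach(A|∅) ⇒ A ⊥ C | ∅.

Yes — A ⊥ C | ∅.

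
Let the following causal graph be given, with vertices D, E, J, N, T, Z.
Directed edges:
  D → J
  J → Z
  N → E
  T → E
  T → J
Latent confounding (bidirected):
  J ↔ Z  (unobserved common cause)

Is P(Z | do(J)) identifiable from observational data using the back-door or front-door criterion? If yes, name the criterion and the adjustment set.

P(Z|do(J)): not identifiable (no BD/FD set).

desc(J)\{J}={Z}; candidates ⊆ {D,E,N,T}.
J↔Z: latent back-door arc(s) into J.
size 0: {}; under {} J still reaches {D,E,T,Z} ∋ Z.
size 1: {D}, {E}, {N} …(+1); under {D} J still reaches {E,T,Z} ∋ Z.
size 2: {D,E}, {D,N}, {D,T} …(+3); under {D,E} J still reaches {N,T,Z} ∋ Z.
J↔Z cannot be blocked by any observed set — no back-door set.
No mediator lies on a directed J→…→Z path.
Neither criterion identifies P(Z|do(J)) in this graph.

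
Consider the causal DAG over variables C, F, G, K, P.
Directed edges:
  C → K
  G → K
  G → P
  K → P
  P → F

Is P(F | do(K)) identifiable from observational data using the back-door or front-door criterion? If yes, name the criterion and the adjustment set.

P(F|do(K)): backdoor, adjust for {G}.

desc(K)\{K}={F,P}; candidates ⊆ {C,G}.
size 0: {}; under {} K still reaches {C,F,G,P} ∋ F.
{G}: K⊥F given {G} in G with K→· removed — back-door holds.
P(F|do(K)) = Σ_{G} P(F|K,G)·P(G).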